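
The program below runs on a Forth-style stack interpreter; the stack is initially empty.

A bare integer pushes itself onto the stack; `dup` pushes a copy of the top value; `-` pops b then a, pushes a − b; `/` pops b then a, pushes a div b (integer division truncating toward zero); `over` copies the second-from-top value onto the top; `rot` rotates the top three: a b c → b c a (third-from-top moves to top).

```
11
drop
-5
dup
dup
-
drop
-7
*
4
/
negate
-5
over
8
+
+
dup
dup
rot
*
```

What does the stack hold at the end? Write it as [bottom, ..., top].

11     → 11
drop   → (empty)
-5     → -5
dup    → -5 -5
dup    → -5 -5 -5
-      → -5 0
drop   → -5
-7     → -5 -7
*      → 35
4      → 35 4
/      → 8
negate → -8
-5     → -8 -5
over   → -8 -5 -8
8      → -8 -5 -8 8
+      → -8 -5 0
+      → -8 -5
dup    → -8 -5 -5
dup    → -8 -5 -5 -5
rot    → -8 -5 -5 -5
*      → -8 -5 25

[-8, -5, 25]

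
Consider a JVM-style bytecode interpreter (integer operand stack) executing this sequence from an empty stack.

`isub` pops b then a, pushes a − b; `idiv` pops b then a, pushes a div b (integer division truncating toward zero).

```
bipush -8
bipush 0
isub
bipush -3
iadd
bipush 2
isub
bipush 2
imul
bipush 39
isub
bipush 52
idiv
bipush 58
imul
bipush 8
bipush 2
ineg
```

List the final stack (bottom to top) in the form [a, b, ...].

[-58, 8, -2]

bipush -8 : [-8]
bipush 0  : [-8, 0]
isub      : [-8]
bipush -3 : [-8, -3]
iadd      : [-11]
bipush 2  : [-11, 2]
isub      : [-13]
bipush 2  : [-13, 2]
imul      : [-26]
bipush 39 : [-26, 39]
isub      : [-65]
bipush 52 : [-65, 52]
idiv      : [-1]
bipush 58 : [-1, 58]
imul      : [-58]
bipush 8  : [-58, 8]
bipush 2  : [-58, 8, 2]
ineg      : [-58, 8, -2]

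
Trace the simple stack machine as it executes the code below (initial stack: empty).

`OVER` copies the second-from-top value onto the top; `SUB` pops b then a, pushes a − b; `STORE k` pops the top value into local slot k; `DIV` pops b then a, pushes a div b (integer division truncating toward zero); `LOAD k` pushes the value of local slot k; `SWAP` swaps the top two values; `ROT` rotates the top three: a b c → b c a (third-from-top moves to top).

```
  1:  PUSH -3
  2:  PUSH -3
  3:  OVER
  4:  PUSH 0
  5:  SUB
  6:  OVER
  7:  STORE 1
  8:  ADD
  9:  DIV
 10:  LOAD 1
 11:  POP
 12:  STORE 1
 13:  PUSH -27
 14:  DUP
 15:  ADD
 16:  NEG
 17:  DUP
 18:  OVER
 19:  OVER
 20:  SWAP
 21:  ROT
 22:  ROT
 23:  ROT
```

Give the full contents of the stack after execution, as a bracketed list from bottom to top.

[54, 54, 54, 54]

PUSH -3   [-3]
PUSH -3   [-3, -3]
OVER      [-3, -3, -3]
PUSH 0    [-3, -3, -3, 0]
SUB       [-3, -3, -3]
OVER      [-3, -3, -3, -3]
STORE 1   [-3, -3, -3]
ADD       [-3, -6]
DIV       [0]
LOAD 1    [0, -3]
POP       [0]
STORE 1   []
PUSH -27  [-27]
DUP       [-27, -27]
ADD       [-54]
NEG       [54]
DUP       [54, 54]
OVER      [54, 54, 54]
OVER      [54, 54, 54, 54]
SWAP      [54, 54, 54, 54]
ROT       [54, 54, 54, 54]
ROT       [54, 54, 54, 54]
ROT       [54, 54, 54, 54]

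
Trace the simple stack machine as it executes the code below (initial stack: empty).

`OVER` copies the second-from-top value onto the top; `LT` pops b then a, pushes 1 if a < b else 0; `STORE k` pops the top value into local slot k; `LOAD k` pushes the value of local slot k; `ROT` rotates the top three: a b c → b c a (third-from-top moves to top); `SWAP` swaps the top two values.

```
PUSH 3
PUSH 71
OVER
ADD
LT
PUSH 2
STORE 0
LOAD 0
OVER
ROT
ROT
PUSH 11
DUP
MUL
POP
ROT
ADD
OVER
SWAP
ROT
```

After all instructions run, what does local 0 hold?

PUSH 3  : [3]
PUSH 71 : [3, 71]
OVER    : [3, 71, 3]
ADD     : [3, 74]
LT      : [1]
PUSH 2  : [1, 2]
STORE 0 : [1]
LOAD 0  : [1, 2]
OVER    : [1, 2, 1]
ROT     : [2, 1, 1]
ROT     : [1, 1, 2]
PUSH 11 : [1, 1, 2, 11]
DUP     : [1, 1, 2, 11, 11]
MUL     : [1, 1, 2, 121]
POP     : [1, 1, 2]
ROT     : [1, 2, 1]
ADD     : [1, 3]
OVER    : [1, 3, 1]
SWAP    : [1, 1, 3]
ROT     : [1, 3, 1]

2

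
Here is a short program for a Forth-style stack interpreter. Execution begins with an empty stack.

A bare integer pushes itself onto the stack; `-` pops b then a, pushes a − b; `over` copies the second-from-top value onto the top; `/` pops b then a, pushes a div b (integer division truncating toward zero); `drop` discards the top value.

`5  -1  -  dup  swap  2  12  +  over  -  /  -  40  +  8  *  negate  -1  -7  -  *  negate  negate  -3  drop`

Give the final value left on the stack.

5       [5]
-1      [5, -1]
-       [6]
dup     [6, 6]
swap    [6, 6]
2       [6, 6, 2]
12      [6, 6, 2, 12]
+       [6, 6, 14]
over    [6, 6, 14, 6]
-       [6, 6, 8]
/       [6, 0]
-       [6]
40      [6, 40]
+       [46]
8       [46, 8]
*       [368]
negate  [-368]
-1      [-368, -1]
-7      [-368, -1, -7]
-       [-368, 6]
*       [-2208]
negate  [2208]
negate  [-2208]
-3      [-2208, -3]
drop    [-2208]

-2208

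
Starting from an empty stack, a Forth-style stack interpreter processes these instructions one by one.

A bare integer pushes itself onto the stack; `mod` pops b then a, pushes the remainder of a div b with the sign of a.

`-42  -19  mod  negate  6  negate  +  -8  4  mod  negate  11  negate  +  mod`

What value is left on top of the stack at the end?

-2

-42     [-42]
-19     [-42, -19]
mod     [-4]
negate  [4]
6       [4, 6]
negate  [4, -6]
+       [-2]
-8      [-2, -8]
4       [-2, -8, 4]
mod     [-2, 0]
negate  [-2, 0]
11      [-2, 0, 11]
negate  [-2, 0, -11]
+       [-2, -11]
mod     [-2]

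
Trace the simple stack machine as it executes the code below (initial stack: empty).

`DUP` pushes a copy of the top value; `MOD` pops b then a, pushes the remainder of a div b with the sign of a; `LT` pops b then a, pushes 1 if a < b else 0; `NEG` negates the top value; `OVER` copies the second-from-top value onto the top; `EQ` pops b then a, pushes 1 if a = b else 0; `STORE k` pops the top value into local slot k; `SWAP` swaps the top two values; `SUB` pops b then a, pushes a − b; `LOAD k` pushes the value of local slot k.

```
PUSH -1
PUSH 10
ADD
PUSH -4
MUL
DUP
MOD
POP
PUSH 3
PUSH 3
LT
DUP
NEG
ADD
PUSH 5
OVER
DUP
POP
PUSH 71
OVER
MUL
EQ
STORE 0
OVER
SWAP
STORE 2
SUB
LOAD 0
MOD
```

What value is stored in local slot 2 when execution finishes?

PUSH -1  [-1]
PUSH 10  [-1, 10]
ADD      [9]
PUSH -4  [9, -4]
MUL      [-36]
DUP      [-36, -36]
MOD      [0]
POP      []
PUSH 3   [3]
PUSH 3   [3, 3]
LT       [0]
DUP      [0, 0]
NEG      [0, 0]
ADD      [0]
PUSH 5   [0, 5]
OVER     [0, 5, 0]
DUP      [0, 5, 0, 0]
POP      [0, 5, 0]
PUSH 71  [0, 5, 0, 71]
OVER     [0, 5, 0, 71, 0]
MUL      [0, 5, 0, 0]
EQ       [0, 5, 1]
STORE 0  [0, 5]
OVER     [0, 5, 0]
SWAP     [0, 0, 5]
STORE 2  [0, 0]
SUB      [0]
LOAD 0   [0, 1]
MOD      [0]

5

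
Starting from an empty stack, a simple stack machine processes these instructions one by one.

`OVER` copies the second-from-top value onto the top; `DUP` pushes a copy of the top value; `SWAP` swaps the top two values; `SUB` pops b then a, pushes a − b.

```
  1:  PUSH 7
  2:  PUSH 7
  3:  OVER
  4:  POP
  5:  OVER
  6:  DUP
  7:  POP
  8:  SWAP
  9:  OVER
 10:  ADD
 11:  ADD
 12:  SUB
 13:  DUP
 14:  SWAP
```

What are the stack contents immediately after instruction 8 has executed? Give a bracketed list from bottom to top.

[7, 7, 7]

PUSH 7  [7]
PUSH 7  [7, 7]
OVER    [7, 7, 7]
POP     [7, 7]
OVER    [7, 7, 7]
DUP     [7, 7, 7, 7]
POP     [7, 7, 7]
SWAP    [7, 7, 7]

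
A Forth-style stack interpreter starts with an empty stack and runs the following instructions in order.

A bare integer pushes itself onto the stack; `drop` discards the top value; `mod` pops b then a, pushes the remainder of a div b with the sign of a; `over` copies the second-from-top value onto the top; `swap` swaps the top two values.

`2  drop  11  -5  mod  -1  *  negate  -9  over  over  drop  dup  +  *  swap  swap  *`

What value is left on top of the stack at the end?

-18

2      → [2]
drop   → []
11     → [11]
-5     → [11, -5]
mod    → [1]
-1     → [1, -1]
*      → [-1]
negate → [1]
-9     → [1, -9]
over   → [1, -9, 1]
over   → [1, -9, 1, -9]
drop   → [1, -9, 1]
dup    → [1, -9, 1, 1]
+      → [1, -9, 2]
*      → [1, -18]
swap   → [-18, 1]
swap   → [1, -18]
*      → [-18]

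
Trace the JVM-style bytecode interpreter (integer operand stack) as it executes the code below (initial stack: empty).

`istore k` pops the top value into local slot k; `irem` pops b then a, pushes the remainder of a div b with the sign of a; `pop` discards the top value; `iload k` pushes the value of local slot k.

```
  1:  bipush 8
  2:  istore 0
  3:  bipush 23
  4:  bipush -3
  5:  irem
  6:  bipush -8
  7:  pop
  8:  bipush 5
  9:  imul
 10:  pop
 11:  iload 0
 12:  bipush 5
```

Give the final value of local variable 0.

bipush 8  → [8]
istore 0  → []
bipush 23 → [23]
bipush -3 → [23, -3]
irem      → [2]
bipush -8 → [2, -8]
pop       → [2]
bipush 5  → [2, 5]
imul      → [10]
pop       → []
iload 0   → [8]
bipush 5  → [8, 5]

8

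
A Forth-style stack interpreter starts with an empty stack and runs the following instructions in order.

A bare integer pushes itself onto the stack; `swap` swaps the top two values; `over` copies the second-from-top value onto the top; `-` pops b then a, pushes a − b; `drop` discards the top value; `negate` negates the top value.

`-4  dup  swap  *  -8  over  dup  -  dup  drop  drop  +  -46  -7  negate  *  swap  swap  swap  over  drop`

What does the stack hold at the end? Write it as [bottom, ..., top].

-4     : [-4]
dup    : [-4, -4]
swap   : [-4, -4]
*      : [16]
-8     : [16, -8]
over   : [16, -8, 16]
dup    : [16, -8, 16, 16]
-      : [16, -8, 0]
dup    : [16, -8, 0, 0]
drop   : [16, -8, 0]
drop   : [16, -8]
+      : [8]
-46    : [8, -46]
-7     : [8, -46, -7]
negate : [8, -46, 7]
*      : [8, -322]
swap   : [-322, 8]
swap   : [8, -322]
swap   : [-322, 8]
over   : [-322, 8, -322]
drop   : [-322, 8]

[-322, 8]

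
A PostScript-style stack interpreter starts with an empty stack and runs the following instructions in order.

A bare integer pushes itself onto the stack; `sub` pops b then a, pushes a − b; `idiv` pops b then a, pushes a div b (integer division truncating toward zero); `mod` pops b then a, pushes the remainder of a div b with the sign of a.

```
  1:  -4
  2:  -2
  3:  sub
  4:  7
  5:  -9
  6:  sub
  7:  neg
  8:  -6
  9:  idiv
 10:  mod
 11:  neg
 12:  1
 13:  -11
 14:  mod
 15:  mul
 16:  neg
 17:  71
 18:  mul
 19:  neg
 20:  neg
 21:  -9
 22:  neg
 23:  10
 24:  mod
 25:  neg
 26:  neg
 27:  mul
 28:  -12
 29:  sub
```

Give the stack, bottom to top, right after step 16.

[0]

-4   : -4
-2   : -4 -2
sub  : -2
7    : -2 7
-9   : -2 7 -9
sub  : -2 16
neg  : -2 -16
-6   : -2 -16 -6
idiv : -2 2
mod  : 0
neg  : 0
1    : 0 1
-11  : 0 1 -11
mod  : 0 1
mul  : 0
neg  : 0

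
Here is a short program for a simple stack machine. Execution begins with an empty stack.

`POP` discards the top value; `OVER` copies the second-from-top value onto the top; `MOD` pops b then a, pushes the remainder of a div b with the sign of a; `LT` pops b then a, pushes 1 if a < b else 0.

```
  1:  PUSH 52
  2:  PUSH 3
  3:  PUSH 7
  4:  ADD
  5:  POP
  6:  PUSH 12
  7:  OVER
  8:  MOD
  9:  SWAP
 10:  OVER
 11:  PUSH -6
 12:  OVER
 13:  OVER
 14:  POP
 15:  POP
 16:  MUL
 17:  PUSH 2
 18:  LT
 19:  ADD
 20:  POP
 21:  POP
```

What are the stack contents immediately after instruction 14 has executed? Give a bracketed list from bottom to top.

[12, 52, 12, -6, 12]

PUSH 52 -> 52
PUSH 3  -> 52 3
PUSH 7  -> 52 3 7
ADD     -> 52 10
POP     -> 52
PUSH 12 -> 52 12
OVER    -> 52 12 52
MOD     -> 52 12
SWAP    -> 12 52
OVER    -> 12 52 12
PUSH -6 -> 12 52 12 -6
OVER    -> 12 52 12 -6 12
OVER    -> 12 52 12 -6 12 -6
POP     -> 12 52 12 -6 12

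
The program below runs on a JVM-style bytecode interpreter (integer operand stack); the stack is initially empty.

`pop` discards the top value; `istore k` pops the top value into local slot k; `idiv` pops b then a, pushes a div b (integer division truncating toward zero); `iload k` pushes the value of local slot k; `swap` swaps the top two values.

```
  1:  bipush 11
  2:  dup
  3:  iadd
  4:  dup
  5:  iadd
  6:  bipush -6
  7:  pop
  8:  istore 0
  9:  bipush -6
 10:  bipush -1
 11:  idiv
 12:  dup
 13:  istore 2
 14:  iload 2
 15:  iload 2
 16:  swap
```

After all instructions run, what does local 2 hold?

6

bipush 11  [11]
dup        [11, 11]
iadd       [22]
dup        [22, 22]
iadd       [44]
bipush -6  [44, -6]
pop        [44]
istore 0   []
bipush -6  [-6]
bipush -1  [-6, -1]
idiv       [6]
dup        [6, 6]
istore 2   [6]
iload 2    [6, 6]
iload 2    [6, 6, 6]
swap       [6, 6, 6]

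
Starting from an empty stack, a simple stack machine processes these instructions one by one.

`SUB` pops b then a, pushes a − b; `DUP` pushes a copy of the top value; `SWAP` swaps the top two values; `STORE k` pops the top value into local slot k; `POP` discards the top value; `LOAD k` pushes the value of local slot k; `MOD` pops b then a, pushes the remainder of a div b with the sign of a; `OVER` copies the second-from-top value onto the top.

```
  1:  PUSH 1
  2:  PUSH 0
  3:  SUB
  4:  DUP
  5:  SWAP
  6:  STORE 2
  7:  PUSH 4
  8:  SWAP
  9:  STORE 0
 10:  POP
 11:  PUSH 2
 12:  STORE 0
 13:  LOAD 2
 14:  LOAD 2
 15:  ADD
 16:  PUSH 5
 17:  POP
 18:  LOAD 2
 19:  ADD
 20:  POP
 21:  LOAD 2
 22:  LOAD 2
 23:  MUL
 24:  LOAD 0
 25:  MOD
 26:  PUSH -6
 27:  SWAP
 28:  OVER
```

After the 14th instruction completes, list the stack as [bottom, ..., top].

[1, 1]

PUSH 1  → [1]
PUSH 0  → [1, 0]
SUB     → [1]
DUP     → [1, 1]
SWAP    → [1, 1]
STORE 2 → [1]
PUSH 4  → [1, 4]
SWAP    → [4, 1]
STORE 0 → [4]
POP     → []
PUSH 2  → [2]
STORE 0 → []
LOAD 2  → [1]
LOAD 2  → [1, 1]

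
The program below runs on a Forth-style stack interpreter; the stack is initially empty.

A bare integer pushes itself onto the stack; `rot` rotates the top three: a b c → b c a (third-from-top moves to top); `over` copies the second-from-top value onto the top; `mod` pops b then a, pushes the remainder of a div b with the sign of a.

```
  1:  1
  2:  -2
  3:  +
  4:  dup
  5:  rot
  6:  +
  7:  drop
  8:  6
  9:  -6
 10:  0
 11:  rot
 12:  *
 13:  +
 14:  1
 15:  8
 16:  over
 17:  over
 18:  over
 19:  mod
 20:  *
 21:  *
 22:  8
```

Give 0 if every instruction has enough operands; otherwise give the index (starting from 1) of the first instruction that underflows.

1    [1]
-2   [1, -2]
+    [-1]
dup  [-1, -1]
rot  — needs 3 operands, stack has 2 → underflow

5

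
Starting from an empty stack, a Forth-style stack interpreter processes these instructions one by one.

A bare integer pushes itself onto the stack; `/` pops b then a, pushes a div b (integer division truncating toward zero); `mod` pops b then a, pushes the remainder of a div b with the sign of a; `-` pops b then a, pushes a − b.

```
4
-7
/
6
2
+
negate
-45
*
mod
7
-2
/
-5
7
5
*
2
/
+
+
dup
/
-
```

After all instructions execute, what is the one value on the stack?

-1

4      : 4
-7     : 4 -7
/      : 0
6      : 0 6
2      : 0 6 2
+      : 0 8
negate : 0 -8
-45    : 0 -8 -45
*      : 0 360
mod    : 0
7      : 0 7
-2     : 0 7 -2
/      : 0 -3
-5     : 0 -3 -5
7      : 0 -3 -5 7
5      : 0 -3 -5 7 5
*      : 0 -3 -5 35
2      : 0 -3 -5 35 2
/      : 0 -3 -5 17
+      : 0 -3 12
+      : 0 9
dup    : 0 9 9
/      : 0 1
-      : -1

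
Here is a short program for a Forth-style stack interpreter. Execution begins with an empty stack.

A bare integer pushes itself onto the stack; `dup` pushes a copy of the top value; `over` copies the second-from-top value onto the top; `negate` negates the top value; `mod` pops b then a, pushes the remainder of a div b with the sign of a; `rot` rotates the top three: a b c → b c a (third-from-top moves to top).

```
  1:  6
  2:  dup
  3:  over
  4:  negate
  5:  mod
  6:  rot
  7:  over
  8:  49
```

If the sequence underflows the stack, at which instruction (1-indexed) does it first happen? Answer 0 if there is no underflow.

6

6       6
dup     6 6
over    6 6 6
negate  6 6 -6
mod     6 0
rot  — needs 3 operands, stack has 2 → underflow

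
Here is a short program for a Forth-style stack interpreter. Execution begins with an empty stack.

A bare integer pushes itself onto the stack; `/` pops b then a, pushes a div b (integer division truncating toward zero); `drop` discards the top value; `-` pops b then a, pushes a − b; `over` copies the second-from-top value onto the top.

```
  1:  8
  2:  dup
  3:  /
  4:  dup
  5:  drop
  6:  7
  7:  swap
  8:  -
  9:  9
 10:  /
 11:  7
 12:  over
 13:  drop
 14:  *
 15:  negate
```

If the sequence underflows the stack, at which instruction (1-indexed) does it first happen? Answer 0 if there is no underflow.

8       8
dup     8 8
/       1
dup     1 1
drop    1
7       1 7
swap    7 1
-       6
9       6 9
/       0
7       0 7
over    0 7 0
drop    0 7
*       0
negate  0

0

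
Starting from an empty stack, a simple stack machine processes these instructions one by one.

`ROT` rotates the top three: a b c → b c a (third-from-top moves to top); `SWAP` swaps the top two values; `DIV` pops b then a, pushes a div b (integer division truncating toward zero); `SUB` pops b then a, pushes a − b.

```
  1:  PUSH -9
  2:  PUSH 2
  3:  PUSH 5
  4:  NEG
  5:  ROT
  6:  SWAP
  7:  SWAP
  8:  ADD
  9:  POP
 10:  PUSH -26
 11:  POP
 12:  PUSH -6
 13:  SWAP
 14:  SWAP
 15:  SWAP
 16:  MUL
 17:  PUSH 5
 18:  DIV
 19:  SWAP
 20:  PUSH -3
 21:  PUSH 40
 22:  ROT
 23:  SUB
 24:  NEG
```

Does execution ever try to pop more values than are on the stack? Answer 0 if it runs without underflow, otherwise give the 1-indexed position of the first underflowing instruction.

19

PUSH -9  → [-9]
PUSH 2   → [-9, 2]
PUSH 5   → [-9, 2, 5]
NEG      → [-9, 2, -5]
ROT      → [2, -5, -9]
SWAP     → [2, -9, -5]
SWAP     → [2, -5, -9]
ADD      → [2, -14]
POP      → [2]
PUSH -26 → [2, -26]
POP      → [2]
PUSH -6  → [2, -6]
SWAP     → [-6, 2]
SWAP     → [2, -6]
SWAP     → [-6, 2]
MUL      → [-12]
PUSH 5   → [-12, 5]
DIV      → [-2]
SWAP  — needs 2 operands, stack has 1 → underflow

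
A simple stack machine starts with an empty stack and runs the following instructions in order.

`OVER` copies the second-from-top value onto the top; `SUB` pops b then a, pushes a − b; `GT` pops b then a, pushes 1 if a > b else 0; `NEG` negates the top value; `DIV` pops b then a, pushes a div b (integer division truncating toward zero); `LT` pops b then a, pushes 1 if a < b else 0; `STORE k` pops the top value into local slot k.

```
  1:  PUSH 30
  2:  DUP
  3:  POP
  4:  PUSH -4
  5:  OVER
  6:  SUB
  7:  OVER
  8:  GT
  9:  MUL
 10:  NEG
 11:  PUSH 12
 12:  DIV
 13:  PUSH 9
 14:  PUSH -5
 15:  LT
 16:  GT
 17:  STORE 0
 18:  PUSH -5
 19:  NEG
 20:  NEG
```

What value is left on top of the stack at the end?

PUSH 30 -> [30]
DUP     -> [30, 30]
POP     -> [30]
PUSH -4 -> [30, -4]
OVER    -> [30, -4, 30]
SUB     -> [30, -34]
OVER    -> [30, -34, 30]
GT      -> [30, 0]
MUL     -> [0]
NEG     -> [0]
PUSH 12 -> [0, 12]
DIV     -> [0]
PUSH 9  -> [0, 9]
PUSH -5 -> [0, 9, -5]
LT      -> [0, 0]
GT      -> [0]
STORE 0 -> []
PUSH -5 -> [-5]
NEG     -> [5]
NEG     -> [-5]

-5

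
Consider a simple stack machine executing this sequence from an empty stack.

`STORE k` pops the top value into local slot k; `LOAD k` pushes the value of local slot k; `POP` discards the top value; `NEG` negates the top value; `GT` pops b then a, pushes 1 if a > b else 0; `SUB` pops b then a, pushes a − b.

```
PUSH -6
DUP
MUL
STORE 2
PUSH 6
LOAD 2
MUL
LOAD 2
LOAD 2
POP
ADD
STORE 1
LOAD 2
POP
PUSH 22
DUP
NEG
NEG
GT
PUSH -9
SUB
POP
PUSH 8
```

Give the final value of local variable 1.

252

PUSH -6  -6
DUP      -6 -6
MUL      36
STORE 2  (empty)
PUSH 6   6
LOAD 2   6 36
MUL      216
LOAD 2   216 36
LOAD 2   216 36 36
POP      216 36
ADD      252
STORE 1  (empty)
LOAD 2   36
POP      (empty)
PUSH 22  22
DUP      22 22
NEG      22 -22
NEG      22 22
GT       0
PUSH -9  0 -9
SUB      9
POP      (empty)
PUSH 8   8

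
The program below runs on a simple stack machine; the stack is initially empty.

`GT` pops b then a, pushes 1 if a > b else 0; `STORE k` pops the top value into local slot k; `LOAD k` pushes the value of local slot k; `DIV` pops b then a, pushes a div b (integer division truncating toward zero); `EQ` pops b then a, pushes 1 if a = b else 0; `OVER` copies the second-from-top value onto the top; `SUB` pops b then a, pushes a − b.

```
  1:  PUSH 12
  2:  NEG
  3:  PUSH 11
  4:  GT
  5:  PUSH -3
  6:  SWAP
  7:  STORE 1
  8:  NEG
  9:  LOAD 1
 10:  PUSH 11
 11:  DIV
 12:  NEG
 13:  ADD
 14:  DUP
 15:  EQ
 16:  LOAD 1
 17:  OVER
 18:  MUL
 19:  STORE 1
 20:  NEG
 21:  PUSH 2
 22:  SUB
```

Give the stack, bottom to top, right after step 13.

[3]

PUSH 12 → [12]
NEG     → [-12]
PUSH 11 → [-12, 11]
GT      → [0]
PUSH -3 → [0, -3]
SWAP    → [-3, 0]
STORE 1 → [-3]
NEG     → [3]
LOAD 1  → [3, 0]
PUSH 11 → [3, 0, 11]
DIV     → [3, 0]
NEG     → [3, 0]
ADD     → [3]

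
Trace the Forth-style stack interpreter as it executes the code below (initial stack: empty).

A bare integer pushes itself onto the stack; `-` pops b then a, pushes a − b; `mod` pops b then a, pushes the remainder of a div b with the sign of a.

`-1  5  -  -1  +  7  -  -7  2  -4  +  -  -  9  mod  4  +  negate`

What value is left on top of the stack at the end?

-1     -> -1
5      -> -1 5
-      -> -6
-1     -> -6 -1
+      -> -7
7      -> -7 7
-      -> -14
-7     -> -14 -7
2      -> -14 -7 2
-4     -> -14 -7 2 -4
+      -> -14 -7 -2
-      -> -14 -5
-      -> -9
9      -> -9 9
mod    -> 0
4      -> 0 4
+      -> 4
negate -> -4

-4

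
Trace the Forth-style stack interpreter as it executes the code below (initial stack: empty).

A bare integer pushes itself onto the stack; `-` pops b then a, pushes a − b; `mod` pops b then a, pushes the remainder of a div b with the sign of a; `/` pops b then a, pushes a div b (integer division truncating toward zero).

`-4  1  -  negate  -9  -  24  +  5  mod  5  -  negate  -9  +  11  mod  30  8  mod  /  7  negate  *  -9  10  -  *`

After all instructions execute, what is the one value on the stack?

-133

-4     : -4
1      : -4 1
-      : -5
negate : 5
-9     : 5 -9
-      : 14
24     : 14 24
+      : 38
5      : 38 5
mod    : 3
5      : 3 5
-      : -2
negate : 2
-9     : 2 -9
+      : -7
11     : -7 11
mod    : -7
30     : -7 30
8      : -7 30 8
mod    : -7 6
/      : -1
7      : -1 7
negate : -1 -7
*      : 7
-9     : 7 -9
10     : 7 -9 10
-      : 7 -19
*      : -133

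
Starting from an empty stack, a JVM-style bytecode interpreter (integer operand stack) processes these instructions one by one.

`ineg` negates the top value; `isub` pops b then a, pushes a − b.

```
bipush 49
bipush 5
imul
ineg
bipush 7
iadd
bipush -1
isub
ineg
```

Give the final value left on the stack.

bipush 49 : 49
bipush 5  : 49 5
imul      : 245
ineg      : -245
bipush 7  : -245 7
iadd      : -238
bipush -1 : -238 -1
isub      : -237
ineg      : 237

237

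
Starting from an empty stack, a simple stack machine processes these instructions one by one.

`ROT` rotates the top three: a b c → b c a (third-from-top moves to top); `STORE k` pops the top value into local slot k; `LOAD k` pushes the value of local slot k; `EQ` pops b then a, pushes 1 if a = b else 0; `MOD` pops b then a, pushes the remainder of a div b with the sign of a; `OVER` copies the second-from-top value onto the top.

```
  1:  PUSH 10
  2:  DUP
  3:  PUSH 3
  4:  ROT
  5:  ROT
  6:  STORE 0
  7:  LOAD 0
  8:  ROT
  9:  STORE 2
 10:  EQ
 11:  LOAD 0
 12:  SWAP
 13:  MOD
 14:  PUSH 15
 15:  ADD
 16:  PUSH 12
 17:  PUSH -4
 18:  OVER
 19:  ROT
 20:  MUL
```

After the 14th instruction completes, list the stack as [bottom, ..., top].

PUSH 10  [10]
DUP      [10, 10]
PUSH 3   [10, 10, 3]
ROT      [10, 3, 10]
ROT      [3, 10, 10]
STORE 0  [3, 10]
LOAD 0   [3, 10, 10]
ROT      [10, 10, 3]
STORE 2  [10, 10]
EQ       [1]
LOAD 0   [1, 10]
SWAP     [10, 1]
MOD      [0]
PUSH 15  [0, 15]

[0, 15]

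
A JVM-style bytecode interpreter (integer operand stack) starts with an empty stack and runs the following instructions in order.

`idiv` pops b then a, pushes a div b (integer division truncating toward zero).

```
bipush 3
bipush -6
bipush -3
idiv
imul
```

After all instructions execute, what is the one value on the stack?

bipush 3   [3]
bipush -6  [3, -6]
bipush -3  [3, -6, -3]
idiv       [3, 2]
imul       [6]

6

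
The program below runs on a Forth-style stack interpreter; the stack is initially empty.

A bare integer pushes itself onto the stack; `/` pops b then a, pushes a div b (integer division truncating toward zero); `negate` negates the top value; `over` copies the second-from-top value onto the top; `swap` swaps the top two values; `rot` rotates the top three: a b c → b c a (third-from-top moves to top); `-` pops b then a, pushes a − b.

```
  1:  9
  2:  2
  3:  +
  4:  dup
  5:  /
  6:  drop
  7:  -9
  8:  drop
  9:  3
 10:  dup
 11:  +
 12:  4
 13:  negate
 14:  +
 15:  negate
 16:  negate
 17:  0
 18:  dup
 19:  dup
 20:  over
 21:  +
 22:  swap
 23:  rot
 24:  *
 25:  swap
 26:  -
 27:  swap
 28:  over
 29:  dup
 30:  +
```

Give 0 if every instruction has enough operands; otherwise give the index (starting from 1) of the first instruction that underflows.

9      -> 9
2      -> 9 2
+      -> 11
dup    -> 11 11
/      -> 1
drop   -> (empty)
-9     -> -9
drop   -> (empty)
3      -> 3
dup    -> 3 3
+      -> 6
4      -> 6 4
negate -> 6 -4
+      -> 2
negate -> -2
negate -> 2
0      -> 2 0
dup    -> 2 0 0
dup    -> 2 0 0 0
over   -> 2 0 0 0 0
+      -> 2 0 0 0
swap   -> 2 0 0 0
rot    -> 2 0 0 0
*      -> 2 0 0
swap   -> 2 0 0
-      -> 2 0
swap   -> 0 2
over   -> 0 2 0
dup    -> 0 2 0 0
+      -> 0 2 0

0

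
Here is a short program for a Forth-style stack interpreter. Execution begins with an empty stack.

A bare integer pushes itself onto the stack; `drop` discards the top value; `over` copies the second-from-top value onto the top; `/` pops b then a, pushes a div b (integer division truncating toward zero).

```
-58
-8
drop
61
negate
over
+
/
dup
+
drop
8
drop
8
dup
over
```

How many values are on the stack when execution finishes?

3

-58     -58
-8      -58 -8
drop    -58
61      -58 61
negate  -58 -61
over    -58 -61 -58
+       -58 -119
/       0
dup     0 0
+       0
drop    (empty)
8       8
drop    (empty)
8       8
dup     8 8
over    8 8 8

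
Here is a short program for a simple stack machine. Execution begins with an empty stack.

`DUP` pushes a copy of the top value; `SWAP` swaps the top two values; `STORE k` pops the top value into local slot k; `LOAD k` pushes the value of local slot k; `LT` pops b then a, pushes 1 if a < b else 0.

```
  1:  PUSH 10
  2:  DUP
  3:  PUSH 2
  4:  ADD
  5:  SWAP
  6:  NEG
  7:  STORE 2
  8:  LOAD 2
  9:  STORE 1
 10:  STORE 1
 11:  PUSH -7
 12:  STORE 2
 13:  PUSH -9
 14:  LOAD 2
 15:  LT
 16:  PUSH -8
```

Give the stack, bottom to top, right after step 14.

PUSH 10  10
DUP      10 10
PUSH 2   10 10 2
ADD      10 12
SWAP     12 10
NEG      12 -10
STORE 2  12
LOAD 2   12 -10
STORE 1  12
STORE 1  (empty)
PUSH -7  -7
STORE 2  (empty)
PUSH -9  -9
LOAD 2   -9 -7

[-9, -7]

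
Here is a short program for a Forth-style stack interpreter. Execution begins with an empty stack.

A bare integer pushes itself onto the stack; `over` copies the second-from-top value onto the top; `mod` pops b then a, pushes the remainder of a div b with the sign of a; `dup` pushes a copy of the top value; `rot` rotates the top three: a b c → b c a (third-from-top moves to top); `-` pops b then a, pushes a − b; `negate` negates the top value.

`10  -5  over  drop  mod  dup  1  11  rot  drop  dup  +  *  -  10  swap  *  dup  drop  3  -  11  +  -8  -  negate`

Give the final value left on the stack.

10      [10]
-5      [10, -5]
over    [10, -5, 10]
drop    [10, -5]
mod     [0]
dup     [0, 0]
1       [0, 0, 1]
11      [0, 0, 1, 11]
rot     [0, 1, 11, 0]
drop    [0, 1, 11]
dup     [0, 1, 11, 11]
+       [0, 1, 22]
*       [0, 22]
-       [-22]
10      [-22, 10]
swap    [10, -22]
*       [-220]
dup     [-220, -220]
drop    [-220]
3       [-220, 3]
-       [-223]
11      [-223, 11]
+       [-212]
-8      [-212, -8]
-       [-204]
negate  [204]

204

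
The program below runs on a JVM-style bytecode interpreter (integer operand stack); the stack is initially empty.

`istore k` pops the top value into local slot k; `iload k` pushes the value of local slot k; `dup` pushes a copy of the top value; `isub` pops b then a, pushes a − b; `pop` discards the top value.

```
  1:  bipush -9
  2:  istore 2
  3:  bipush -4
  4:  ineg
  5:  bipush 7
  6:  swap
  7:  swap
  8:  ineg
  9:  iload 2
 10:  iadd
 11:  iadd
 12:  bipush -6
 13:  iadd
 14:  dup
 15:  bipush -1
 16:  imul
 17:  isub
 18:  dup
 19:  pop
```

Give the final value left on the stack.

-36

bipush -9 : [-9]
istore 2  : []
bipush -4 : [-4]
ineg      : [4]
bipush 7  : [4, 7]
swap      : [7, 4]
swap      : [4, 7]
ineg      : [4, -7]
iload 2   : [4, -7, -9]
iadd      : [4, -16]
iadd      : [-12]
bipush -6 : [-12, -6]
iadd      : [-18]
dup       : [-18, -18]
bipush -1 : [-18, -18, -1]
imul      : [-18, 18]
isub      : [-36]
dup       : [-36, -36]
pop       : [-36]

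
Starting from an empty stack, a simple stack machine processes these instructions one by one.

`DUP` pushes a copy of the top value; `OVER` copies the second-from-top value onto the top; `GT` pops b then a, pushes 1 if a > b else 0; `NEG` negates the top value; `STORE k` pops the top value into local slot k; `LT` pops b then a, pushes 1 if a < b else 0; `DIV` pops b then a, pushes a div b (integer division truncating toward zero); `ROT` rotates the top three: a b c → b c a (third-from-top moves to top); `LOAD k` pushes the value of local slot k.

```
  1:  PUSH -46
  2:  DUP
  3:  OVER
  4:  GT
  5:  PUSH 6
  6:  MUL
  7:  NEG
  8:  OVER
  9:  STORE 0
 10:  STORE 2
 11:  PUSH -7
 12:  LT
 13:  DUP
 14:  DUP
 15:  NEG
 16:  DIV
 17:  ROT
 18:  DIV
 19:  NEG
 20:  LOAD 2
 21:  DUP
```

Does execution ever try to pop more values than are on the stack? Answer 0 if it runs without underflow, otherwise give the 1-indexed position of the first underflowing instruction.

PUSH -46  [-46]
DUP       [-46, -46]
OVER      [-46, -46, -46]
GT        [-46, 0]
PUSH 6    [-46, 0, 6]
MUL       [-46, 0]
NEG       [-46, 0]
OVER      [-46, 0, -46]
STORE 0   [-46, 0]
STORE 2   [-46]
PUSH -7   [-46, -7]
LT        [1]
DUP       [1, 1]
DUP       [1, 1, 1]
NEG       [1, 1, -1]
DIV       [1, -1]
ROT  — needs 3 operands, stack has 2 → underflow

17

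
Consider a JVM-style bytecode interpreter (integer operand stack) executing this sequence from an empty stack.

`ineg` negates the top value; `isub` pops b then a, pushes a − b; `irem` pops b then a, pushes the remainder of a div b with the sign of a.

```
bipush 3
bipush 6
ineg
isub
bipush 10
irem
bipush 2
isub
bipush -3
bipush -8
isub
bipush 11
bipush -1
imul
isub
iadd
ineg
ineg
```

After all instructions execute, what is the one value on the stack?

23

bipush 3  : 3
bipush 6  : 3 6
ineg      : 3 -6
isub      : 9
bipush 10 : 9 10
irem      : 9
bipush 2  : 9 2
isub      : 7
bipush -3 : 7 -3
bipush -8 : 7 -3 -8
isub      : 7 5
bipush 11 : 7 5 11
bipush -1 : 7 5 11 -1
imul      : 7 5 -11
isub      : 7 16
iadd      : 23
ineg      : -23
ineg      : 23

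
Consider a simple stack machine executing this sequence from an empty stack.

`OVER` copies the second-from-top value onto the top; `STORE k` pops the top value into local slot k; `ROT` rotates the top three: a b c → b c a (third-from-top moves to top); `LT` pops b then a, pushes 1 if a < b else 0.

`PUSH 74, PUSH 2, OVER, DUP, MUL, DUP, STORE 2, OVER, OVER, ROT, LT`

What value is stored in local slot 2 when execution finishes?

PUSH 74 → [74]
PUSH 2  → [74, 2]
OVER    → [74, 2, 74]
DUP     → [74, 2, 74, 74]
MUL     → [74, 2, 5476]
DUP     → [74, 2, 5476, 5476]
STORE 2 → [74, 2, 5476]
OVER    → [74, 2, 5476, 2]
OVER    → [74, 2, 5476, 2, 5476]
ROT     → [74, 2, 2, 5476, 5476]
LT      → [74, 2, 2, 0]

5476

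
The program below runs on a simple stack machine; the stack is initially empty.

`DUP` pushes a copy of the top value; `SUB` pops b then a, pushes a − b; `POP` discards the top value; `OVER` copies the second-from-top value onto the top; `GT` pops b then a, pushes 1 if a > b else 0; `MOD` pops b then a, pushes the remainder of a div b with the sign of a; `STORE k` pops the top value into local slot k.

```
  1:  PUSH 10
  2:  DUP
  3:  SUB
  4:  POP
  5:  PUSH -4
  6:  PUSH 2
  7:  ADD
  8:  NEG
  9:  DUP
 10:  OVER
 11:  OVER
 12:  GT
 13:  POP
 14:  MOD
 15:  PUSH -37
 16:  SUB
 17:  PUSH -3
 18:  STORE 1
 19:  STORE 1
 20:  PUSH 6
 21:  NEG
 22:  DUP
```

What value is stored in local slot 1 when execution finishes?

PUSH 10   [10]
DUP       [10, 10]
SUB       [0]
POP       []
PUSH -4   [-4]
PUSH 2    [-4, 2]
ADD       [-2]
NEG       [2]
DUP       [2, 2]
OVER      [2, 2, 2]
OVER      [2, 2, 2, 2]
GT        [2, 2, 0]
POP       [2, 2]
MOD       [0]
PUSH -37  [0, -37]
SUB       [37]
PUSH -3   [37, -3]
STORE 1   [37]
STORE 1   []
PUSH 6    [6]
NEG       [-6]
DUP       [-6, -6]

37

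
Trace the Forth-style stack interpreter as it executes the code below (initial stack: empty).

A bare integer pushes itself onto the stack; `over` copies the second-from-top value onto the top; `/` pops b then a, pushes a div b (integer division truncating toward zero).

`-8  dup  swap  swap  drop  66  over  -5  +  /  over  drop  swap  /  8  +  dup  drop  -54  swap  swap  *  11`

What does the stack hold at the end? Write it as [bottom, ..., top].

-8   -> [-8]
dup  -> [-8, -8]
swap -> [-8, -8]
swap -> [-8, -8]
drop -> [-8]
66   -> [-8, 66]
over -> [-8, 66, -8]
-5   -> [-8, 66, -8, -5]
+    -> [-8, 66, -13]
/    -> [-8, -5]
over -> [-8, -5, -8]
drop -> [-8, -5]
swap -> [-5, -8]
/    -> [0]
8    -> [0, 8]
+    -> [8]
dup  -> [8, 8]
drop -> [8]
-54  -> [8, -54]
swap -> [-54, 8]
swap -> [8, -54]
*    -> [-432]
11   -> [-432, 11]

[-432, 11]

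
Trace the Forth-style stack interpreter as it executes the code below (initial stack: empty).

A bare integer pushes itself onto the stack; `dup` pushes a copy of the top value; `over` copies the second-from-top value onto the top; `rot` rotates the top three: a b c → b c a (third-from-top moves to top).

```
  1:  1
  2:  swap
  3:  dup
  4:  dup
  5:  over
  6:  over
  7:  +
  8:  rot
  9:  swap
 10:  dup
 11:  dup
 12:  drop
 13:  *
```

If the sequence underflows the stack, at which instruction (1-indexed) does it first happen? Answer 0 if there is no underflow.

1 -> 1
swap  — needs 2 operands, stack has 1 → underflow

2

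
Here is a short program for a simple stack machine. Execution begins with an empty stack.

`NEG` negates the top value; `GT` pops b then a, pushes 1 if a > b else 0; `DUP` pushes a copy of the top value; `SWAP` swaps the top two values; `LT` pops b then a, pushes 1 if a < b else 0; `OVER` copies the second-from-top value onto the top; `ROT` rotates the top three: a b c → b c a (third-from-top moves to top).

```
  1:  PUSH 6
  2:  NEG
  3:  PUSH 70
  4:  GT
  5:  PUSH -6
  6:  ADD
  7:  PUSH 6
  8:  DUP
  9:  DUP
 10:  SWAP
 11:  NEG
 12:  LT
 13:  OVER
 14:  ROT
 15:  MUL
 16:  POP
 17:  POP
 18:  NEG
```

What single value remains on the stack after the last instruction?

PUSH 6  → [6]
NEG     → [-6]
PUSH 70 → [-6, 70]
GT      → [0]
PUSH -6 → [0, -6]
ADD     → [-6]
PUSH 6  → [-6, 6]
DUP     → [-6, 6, 6]
DUP     → [-6, 6, 6, 6]
SWAP    → [-6, 6, 6, 6]
NEG     → [-6, 6, 6, -6]
LT      → [-6, 6, 0]
OVER    → [-6, 6, 0, 6]
ROT     → [-6, 0, 6, 6]
MUL     → [-6, 0, 36]
POP     → [-6, 0]
POP     → [-6]
NEG     → [6]

6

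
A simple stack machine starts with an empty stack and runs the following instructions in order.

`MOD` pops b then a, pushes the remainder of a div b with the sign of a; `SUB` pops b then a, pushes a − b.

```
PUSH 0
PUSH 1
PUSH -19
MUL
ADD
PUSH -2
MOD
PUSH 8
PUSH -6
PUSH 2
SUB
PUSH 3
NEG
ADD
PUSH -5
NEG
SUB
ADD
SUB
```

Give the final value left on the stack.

PUSH 0   → 0
PUSH 1   → 0 1
PUSH -19 → 0 1 -19
MUL      → 0 -19
ADD      → -19
PUSH -2  → -19 -2
MOD      → -1
PUSH 8   → -1 8
PUSH -6  → -1 8 -6
PUSH 2   → -1 8 -6 2
SUB      → -1 8 -8
PUSH 3   → -1 8 -8 3
NEG      → -1 8 -8 -3
ADD      → -1 8 -11
PUSH -5  → -1 8 -11 -5
NEG      → -1 8 -11 5
SUB      → -1 8 -16
ADD      → -1 -8
SUB      → 7

7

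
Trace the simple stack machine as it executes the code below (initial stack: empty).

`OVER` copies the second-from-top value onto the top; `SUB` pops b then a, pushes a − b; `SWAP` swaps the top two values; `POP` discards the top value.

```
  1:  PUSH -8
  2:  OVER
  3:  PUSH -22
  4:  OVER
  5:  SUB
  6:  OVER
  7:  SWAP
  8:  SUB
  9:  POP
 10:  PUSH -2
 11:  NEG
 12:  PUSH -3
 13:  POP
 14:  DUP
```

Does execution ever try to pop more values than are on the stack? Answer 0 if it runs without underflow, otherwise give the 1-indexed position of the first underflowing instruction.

2

PUSH -8  -8
OVER  — needs 2 operands, stack has 1 → underflow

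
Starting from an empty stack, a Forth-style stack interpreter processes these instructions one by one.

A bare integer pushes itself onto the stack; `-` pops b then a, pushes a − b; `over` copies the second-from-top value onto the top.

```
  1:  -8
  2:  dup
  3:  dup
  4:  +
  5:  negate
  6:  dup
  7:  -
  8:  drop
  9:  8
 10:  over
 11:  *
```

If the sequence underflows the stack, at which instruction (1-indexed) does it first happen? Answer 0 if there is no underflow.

0

-8     → -8
dup    → -8 -8
dup    → -8 -8 -8
+      → -8 -16
negate → -8 16
dup    → -8 16 16
-      → -8 0
drop   → -8
8      → -8 8
over   → -8 8 -8
*      → -8 -64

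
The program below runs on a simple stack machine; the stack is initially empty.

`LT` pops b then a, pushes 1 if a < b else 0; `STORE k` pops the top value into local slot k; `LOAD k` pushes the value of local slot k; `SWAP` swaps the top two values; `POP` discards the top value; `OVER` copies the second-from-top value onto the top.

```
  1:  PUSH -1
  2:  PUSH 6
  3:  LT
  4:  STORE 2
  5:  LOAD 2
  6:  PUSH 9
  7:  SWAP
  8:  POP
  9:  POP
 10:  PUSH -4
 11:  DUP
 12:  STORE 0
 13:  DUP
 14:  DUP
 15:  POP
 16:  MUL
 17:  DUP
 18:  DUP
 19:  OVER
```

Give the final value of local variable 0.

PUSH -1 : -1
PUSH 6  : -1 6
LT      : 1
STORE 2 : (empty)
LOAD 2  : 1
PUSH 9  : 1 9
SWAP    : 9 1
POP     : 9
POP     : (empty)
PUSH -4 : -4
DUP     : -4 -4
STORE 0 : -4
DUP     : -4 -4
DUP     : -4 -4 -4
POP     : -4 -4
MUL     : 16
DUP     : 16 16
DUP     : 16 16 16
OVER    : 16 16 16 16

-4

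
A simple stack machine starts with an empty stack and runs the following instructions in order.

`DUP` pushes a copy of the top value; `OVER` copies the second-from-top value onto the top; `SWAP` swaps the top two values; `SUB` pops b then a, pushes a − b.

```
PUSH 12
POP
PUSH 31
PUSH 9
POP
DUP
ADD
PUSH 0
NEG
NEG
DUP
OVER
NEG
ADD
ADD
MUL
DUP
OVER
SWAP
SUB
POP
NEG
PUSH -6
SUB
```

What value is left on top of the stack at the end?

6

PUSH 12  12
POP      (empty)
PUSH 31  31
PUSH 9   31 9
POP      31
DUP      31 31
ADD      62
PUSH 0   62 0
NEG      62 0
NEG      62 0
DUP      62 0 0
OVER     62 0 0 0
NEG      62 0 0 0
ADD      62 0 0
ADD      62 0
MUL      0
DUP      0 0
OVER     0 0 0
SWAP     0 0 0
SUB      0 0
POP      0
NEG      0
PUSH -6  0 -6
SUB      6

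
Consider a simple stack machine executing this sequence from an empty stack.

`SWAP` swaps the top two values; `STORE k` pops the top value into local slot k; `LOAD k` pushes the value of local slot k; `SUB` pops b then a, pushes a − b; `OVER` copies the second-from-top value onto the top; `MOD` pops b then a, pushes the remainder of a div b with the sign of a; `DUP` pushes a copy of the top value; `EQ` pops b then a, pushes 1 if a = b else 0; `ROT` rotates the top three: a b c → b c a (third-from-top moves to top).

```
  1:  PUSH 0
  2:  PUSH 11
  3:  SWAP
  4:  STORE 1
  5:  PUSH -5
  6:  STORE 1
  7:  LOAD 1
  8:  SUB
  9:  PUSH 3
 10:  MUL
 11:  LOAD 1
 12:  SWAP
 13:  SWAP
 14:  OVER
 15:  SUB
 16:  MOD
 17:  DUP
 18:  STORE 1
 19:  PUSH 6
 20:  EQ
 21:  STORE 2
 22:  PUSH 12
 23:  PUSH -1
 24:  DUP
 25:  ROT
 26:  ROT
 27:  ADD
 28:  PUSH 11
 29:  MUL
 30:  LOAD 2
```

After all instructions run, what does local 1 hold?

48

PUSH 0  : 0
PUSH 11 : 0 11
SWAP    : 11 0
STORE 1 : 11
PUSH -5 : 11 -5
STORE 1 : 11
LOAD 1  : 11 -5
SUB     : 16
PUSH 3  : 16 3
MUL     : 48
LOAD 1  : 48 -5
SWAP    : -5 48
SWAP    : 48 -5
OVER    : 48 -5 48
SUB     : 48 -53
MOD     : 48
DUP     : 48 48
STORE 1 : 48
PUSH 6  : 48 6
EQ      : 0
STORE 2 : (empty)
PUSH 12 : 12
PUSH -1 : 12 -1
DUP     : 12 -1 -1
ROT     : -1 -1 12
ROT     : -1 12 -1
ADD     : -1 11
PUSH 11 : -1 11 11
MUL     : -1 121
LOAD 2  : -1 121 0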